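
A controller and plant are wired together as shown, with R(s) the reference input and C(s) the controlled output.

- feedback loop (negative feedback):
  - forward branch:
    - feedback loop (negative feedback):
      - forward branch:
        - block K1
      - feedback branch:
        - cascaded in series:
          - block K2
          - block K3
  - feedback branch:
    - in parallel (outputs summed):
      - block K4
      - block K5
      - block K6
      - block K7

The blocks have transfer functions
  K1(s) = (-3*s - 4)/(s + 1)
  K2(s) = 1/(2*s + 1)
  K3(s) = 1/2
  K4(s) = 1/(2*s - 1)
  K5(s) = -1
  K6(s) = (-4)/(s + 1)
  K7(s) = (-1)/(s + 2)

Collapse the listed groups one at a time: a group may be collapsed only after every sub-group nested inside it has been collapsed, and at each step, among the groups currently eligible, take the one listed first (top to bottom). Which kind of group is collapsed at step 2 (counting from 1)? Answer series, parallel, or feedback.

Step 1. reduce the series chain K2, K3
Step 2. collapse the loop (K1 forward, (K2*K3) return)
Step 3. parallel reduction of K4, K5, K6, K7
Step 4. feedback reduction of [K1/(1+K1*(K2*K3))], (K4+K5+K6+K7)
The group at step 2 is a feedback group.

Therefore the answer is feedback.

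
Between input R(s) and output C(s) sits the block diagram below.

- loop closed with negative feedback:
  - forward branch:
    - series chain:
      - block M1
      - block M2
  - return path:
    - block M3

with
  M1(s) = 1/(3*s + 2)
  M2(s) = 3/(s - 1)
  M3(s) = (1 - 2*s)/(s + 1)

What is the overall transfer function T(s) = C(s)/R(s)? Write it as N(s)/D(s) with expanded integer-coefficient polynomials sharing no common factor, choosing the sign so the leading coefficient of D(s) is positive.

Step 1 - combine M1, M2 in series -> 3/(3*s^2 - s - 2)
Step 2 - apply the feedback formula to (M1*M2), M3 - this is the overall T(s), already in the required normalized form

Hence the answer: (3*s + 3)/(3*s^3 + 2*s^2 - 9*s + 1)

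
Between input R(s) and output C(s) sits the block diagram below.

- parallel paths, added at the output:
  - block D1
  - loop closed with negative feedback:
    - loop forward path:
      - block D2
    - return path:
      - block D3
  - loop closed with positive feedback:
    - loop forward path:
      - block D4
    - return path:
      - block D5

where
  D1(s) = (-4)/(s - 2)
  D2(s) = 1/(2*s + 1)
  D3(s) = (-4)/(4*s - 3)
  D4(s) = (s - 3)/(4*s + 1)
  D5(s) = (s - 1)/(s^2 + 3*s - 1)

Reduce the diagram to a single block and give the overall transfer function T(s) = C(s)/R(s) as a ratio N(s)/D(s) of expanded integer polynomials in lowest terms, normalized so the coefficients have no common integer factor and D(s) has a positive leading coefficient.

First reduce the diagram to T(s).

Step 1 - close the feedback loop around D2, D3 = (4*s - 3)/(8*s^2 - 2*s - 7)
Step 2 - close the feedback loop around D4, D5 = (s^3 - 10*s + 3)/(4*s^3 + 12*s^2 + 3*s - 4)
Step 3 - combine D1, [D2/(1+D2*D3)], [D4/(1-D4*D5)] in parallel: this yields T(s), and no further normalization is needed

Answer: (8*s^6 - 130*s^5 - 431*s^4 + 234*s^3 + 487*s^2 - 35*s - 94)/(32*s^6 + 24*s^5 - 204*s^4 - 66*s^3 + 231*s^2 + 54*s - 56)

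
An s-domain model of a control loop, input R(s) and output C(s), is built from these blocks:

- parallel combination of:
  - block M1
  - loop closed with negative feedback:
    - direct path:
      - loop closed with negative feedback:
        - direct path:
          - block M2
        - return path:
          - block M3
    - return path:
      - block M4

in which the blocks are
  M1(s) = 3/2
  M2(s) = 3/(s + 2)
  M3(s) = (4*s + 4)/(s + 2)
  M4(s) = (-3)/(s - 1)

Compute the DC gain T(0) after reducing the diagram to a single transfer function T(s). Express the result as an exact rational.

[1] close the feedback loop around M2, M3, giving (3*s + 6)/(s^2 + 16*s + 16)
[2] collapse the loop ([M2/(1+M2*M3)] forward, M4 return), giving (3*s^2 + 3*s - 6)/(s^3 + 15*s^2 - 9*s - 34)
[3] reduce the parallel group M1, [[M2/(1+M2*M3)]/(1+[M2/(1+M2*M3)]*M4)], giving (3*s^3 + 51*s^2 - 21*s - 114)/(2*s^3 + 30*s^2 - 18*s - 68)
The step-3 result is T(s). Setting s = 0: T(0) = -114/(-68) = 57/34.

Therefore the answer is 57/34.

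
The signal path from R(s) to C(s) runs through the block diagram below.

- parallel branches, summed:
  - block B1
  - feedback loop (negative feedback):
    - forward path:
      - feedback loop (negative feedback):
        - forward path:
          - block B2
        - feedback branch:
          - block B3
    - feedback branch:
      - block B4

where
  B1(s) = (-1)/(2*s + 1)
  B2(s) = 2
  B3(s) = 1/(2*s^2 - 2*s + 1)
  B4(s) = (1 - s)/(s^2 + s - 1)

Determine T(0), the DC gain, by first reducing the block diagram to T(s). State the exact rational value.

Step 1 - apply the feedback formula to B2, B3: (4*s^2 - 4*s + 2)/(2*s^2 - 2*s + 3)
Step 2 - feedback reduction of [B2/(1+B2*B3)], B4: (4*s^4 - 6*s^2 + 6*s - 2)/(2*s^4 - 4*s^3 + 7*s^2 - s - 1)
Step 3 - combine B1, [[B2/(1+B2*B3)]/(1+[B2/(1+B2*B3)]*B4)] in parallel: (8*s^5 + 2*s^4 - 8*s^3 - s^2 + 3*s - 1)/(4*s^5 - 6*s^4 + 10*s^3 + 5*s^2 - 3*s - 1)
Step 3 gives the overall T(s). Then T(0) = -1/(-1) = 1.

Answer: 1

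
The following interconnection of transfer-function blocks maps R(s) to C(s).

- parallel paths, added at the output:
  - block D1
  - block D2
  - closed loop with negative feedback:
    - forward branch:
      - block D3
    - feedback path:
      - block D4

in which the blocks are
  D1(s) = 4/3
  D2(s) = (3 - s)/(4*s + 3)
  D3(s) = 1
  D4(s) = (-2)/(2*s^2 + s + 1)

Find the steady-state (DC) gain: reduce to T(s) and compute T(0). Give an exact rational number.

The answer is 4/3.

Reasoning:
Step 1: reduce the feedback loop with forward D3 and return D4 = (2*s^2 + s + 1)/(2*s^2 + s - 1)
Step 2: add D1, D2, [D3/(1+D3*D4)] (parallel) = (50*s^3 + 85*s^2 + 29*s - 12)/(24*s^3 + 30*s^2 - 3*s - 9)
DC gain: substitute s = 0 into T(s) from step 2: T(0) = -12/(-9) = 4/3.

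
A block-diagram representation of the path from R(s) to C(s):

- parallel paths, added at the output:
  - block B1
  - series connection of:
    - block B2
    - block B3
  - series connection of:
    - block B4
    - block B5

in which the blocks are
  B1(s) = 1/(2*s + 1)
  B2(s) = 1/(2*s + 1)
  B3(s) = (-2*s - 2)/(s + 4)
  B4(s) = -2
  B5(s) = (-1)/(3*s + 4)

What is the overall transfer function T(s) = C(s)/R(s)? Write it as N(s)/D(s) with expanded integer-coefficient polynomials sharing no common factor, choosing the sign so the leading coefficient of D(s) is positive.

1. cascade B2, B3; result (-2*s - 2)/(2*s^2 + 9*s + 4)
2. series reduction of B4, B5; result 2/(3*s + 4)
3. combine B1, (B2*B3), (B4*B5) in parallel - this is the overall T(s), already in the required normalized form

Therefore the answer is (s^2 + 20*s + 16)/(6*s^3 + 35*s^2 + 48*s + 16).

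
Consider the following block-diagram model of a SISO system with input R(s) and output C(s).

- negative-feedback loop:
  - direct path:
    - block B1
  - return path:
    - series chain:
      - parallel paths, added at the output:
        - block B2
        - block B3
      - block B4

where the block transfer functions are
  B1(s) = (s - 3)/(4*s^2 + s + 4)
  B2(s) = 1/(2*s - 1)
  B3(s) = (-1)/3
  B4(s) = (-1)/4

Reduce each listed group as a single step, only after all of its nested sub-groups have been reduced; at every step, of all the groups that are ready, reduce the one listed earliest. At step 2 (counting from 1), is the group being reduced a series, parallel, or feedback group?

The answer is series.

Reasoning:
(1) add B2, B3 (parallel)
(2) combine (B2+B3), B4 in series
(3) collapse the loop (B1 forward, ((B2+B3)*B4) return)
Step 2 collapses a series group.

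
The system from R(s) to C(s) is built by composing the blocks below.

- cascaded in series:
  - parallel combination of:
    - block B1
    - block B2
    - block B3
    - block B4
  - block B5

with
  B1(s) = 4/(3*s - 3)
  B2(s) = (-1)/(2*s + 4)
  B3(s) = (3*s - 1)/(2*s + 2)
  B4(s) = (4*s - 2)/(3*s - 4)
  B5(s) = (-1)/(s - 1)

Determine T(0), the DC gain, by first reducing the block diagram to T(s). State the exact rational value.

Reducing step by step:

[1] reduce the parallel group B1, B2, B3, B4: (51*s^4 + 33*s^3 - 83*s^2 + 27*s - 76)/(18*s^4 + 12*s^3 - 66*s^2 - 12*s + 48)
[2] cascade (B1+B2+B3+B4), B5: (-51*s^4 - 33*s^3 + 83*s^2 - 27*s + 76)/(18*s^5 - 6*s^4 - 78*s^3 + 54*s^2 + 60*s - 48)
Evaluating the step-2 result (the overall T(s)) at s = 0 gives T(0) = 76/(-48) = -19/12.

Answer: -19/12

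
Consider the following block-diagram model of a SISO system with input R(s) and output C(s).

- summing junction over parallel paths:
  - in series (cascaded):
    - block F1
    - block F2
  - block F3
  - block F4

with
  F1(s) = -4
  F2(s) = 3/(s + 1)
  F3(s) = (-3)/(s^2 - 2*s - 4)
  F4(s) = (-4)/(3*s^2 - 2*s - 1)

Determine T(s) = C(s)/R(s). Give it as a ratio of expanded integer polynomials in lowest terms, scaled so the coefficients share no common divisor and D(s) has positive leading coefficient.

Step 1: series reduction of F1, F2 -> (-12)/(s + 1)
Step 2: combine (F1*F2), F3, F4 in parallel - this is the overall T(s), already in the required normalized form

Therefore the answer is (-36*s^4 + 83*s^3 + 109*s^2 - 87*s - 29)/(3*s^5 - 5*s^4 - 17*s^3 + s^2 + 14*s + 4).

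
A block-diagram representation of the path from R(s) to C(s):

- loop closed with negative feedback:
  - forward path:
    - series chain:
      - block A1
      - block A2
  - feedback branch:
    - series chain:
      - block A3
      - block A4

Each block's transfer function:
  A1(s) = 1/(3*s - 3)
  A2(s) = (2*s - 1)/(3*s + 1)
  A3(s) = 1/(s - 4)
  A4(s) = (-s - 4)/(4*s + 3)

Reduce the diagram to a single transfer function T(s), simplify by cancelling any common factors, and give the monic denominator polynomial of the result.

The answer is s^4 - 47*s^3/12 - 11*s^2/9 + 26*s/9 + 10/9.

Reasoning:
Step 1 - series reduction of A1, A2: (2*s - 1)/(9*s^2 - 6*s - 3)
Step 2 - multiply A3, A4 (series): (-s - 4)/(4*s^2 - 13*s - 12)
Step 3 - feedback reduction of (A1*A2), (A3*A4): (8*s^3 - 30*s^2 - 11*s + 12)/(36*s^4 - 141*s^3 - 44*s^2 + 104*s + 40)
The result of step 3 is T(s) in lowest terms. Its denominator has leading coefficient 36; dividing the denominator through by 36 makes it monic.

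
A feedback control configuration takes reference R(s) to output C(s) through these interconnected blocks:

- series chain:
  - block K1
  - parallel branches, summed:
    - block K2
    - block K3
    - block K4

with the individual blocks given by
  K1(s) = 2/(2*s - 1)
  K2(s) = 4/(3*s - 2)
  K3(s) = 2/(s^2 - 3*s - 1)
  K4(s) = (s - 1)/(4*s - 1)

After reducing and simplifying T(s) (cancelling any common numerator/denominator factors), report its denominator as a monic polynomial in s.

1. reduce the parallel group K2, K3, K4 gives (3*s^4 + 2*s^3 - 14*s^2 - 27*s + 6)/(12*s^4 - 47*s^3 + 23*s^2 + 5*s - 2)
2. combine K1, (K2+K3+K4) in series gives (6*s^4 + 4*s^3 - 28*s^2 - 54*s + 12)/(24*s^5 - 106*s^4 + 93*s^3 - 13*s^2 - 9*s + 2)
The result of step 2 is T(s) in lowest terms. Its denominator has leading coefficient 24; dividing the denominator through by 24 makes it monic.

Final answer: s^5 - 53*s^4/12 + 31*s^3/8 - 13*s^2/24 - 3*s/8 + 1/12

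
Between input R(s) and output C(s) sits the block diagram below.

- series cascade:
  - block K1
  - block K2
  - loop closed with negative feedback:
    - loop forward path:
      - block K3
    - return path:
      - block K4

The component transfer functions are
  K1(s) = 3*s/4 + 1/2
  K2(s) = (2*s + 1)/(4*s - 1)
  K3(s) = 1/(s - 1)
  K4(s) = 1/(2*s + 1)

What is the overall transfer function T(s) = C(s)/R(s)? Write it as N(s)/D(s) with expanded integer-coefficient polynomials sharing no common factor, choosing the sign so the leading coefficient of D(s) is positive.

First reduce the diagram to T(s).

Step 1: feedback reduction of K3, K4; result (2*s + 1)/(2*s^2 - s)
Step 2: reduce the series chain K1, K2, [K3/(1+K3*K4)], which is the overall transfer function T(s) = C(s)/R(s) in lowest terms

Answer: (12*s^3 + 20*s^2 + 11*s + 2)/(32*s^3 - 24*s^2 + 4*s)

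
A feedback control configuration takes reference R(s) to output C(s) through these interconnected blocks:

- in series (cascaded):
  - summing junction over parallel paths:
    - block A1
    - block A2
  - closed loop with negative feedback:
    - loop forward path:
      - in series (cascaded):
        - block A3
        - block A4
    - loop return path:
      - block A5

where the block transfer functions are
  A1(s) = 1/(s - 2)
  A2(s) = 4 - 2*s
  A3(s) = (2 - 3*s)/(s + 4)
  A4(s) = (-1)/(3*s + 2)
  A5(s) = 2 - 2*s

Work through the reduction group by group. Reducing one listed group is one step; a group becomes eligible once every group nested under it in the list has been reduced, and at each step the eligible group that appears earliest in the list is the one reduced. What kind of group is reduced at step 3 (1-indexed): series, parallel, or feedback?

The answer is feedback.

Reasoning:
Step 1 - sum the parallel branches A1, A2
Step 2 - reduce the series chain A3, A4
Step 3 - reduce the feedback loop with forward (A3*A4) and return A5
Step 4 - combine (A1+A2), [(A3*A4)/(1+(A3*A4)*A5)] in series
The group at step 3 is a feedback group.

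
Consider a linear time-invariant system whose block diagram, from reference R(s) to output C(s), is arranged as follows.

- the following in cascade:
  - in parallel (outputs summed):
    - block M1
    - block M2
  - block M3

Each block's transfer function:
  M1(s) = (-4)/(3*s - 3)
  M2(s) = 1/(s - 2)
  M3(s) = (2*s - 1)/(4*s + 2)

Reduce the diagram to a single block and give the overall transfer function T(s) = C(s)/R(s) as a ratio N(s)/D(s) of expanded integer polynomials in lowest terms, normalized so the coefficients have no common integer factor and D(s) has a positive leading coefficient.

Answer: (-2*s^2 + 11*s - 5)/(12*s^3 - 30*s^2 + 6*s + 12)

Working:
Step 1 - add M1, M2 (parallel): (5 - s)/(3*s^2 - 9*s + 6)
Step 2 - cascade (M1+M2), M3, giving the overall T(s)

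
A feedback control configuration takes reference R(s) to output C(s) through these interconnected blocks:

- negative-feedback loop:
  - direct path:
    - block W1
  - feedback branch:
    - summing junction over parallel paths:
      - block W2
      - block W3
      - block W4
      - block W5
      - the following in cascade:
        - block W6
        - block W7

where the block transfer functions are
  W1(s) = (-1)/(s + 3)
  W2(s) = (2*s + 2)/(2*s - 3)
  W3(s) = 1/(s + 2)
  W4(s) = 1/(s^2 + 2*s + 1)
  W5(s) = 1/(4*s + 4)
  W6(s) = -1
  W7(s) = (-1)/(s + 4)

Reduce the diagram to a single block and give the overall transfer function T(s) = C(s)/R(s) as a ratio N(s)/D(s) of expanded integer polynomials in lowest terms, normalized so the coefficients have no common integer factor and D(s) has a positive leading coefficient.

Step 1 - multiply W6, W7 (series) -> 1/(s + 4)
Step 2 - combine W2, W3, W4, W5, (W6*W7) in parallel -> (8*s^5 + 90*s^4 + 307*s^3 + 379*s^2 + 86*s - 128)/(8*s^5 + 52*s^4 + 72*s^3 - 76*s^2 - 200*s - 96)
Step 3 - feedback reduction of W1, (W2+W3+W4+W5+(W6*W7)), which is the overall transfer function T(s) = C(s)/R(s) in lowest terms

Hence the answer: (-8*s^5 - 52*s^4 - 72*s^3 + 76*s^2 + 200*s + 96)/(8*s^6 + 68*s^5 + 138*s^4 - 167*s^3 - 807*s^2 - 782*s - 160)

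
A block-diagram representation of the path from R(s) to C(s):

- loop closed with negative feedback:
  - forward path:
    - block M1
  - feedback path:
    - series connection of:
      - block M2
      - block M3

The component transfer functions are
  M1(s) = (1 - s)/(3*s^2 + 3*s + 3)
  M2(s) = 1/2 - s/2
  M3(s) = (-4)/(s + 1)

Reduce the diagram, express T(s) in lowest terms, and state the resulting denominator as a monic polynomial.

Answer: s^3 + 4*s^2/3 + 10*s/3 + 1/3

Working:
1. combine M2, M3 in series gives (2*s - 2)/(s + 1)
2. feedback reduction of M1, (M2*M3) gives (1 - s^2)/(3*s^3 + 4*s^2 + 10*s + 1)
T(s) is the step-2 result (common factors already cancelled). Leading coefficient of the denominator: 3. Divide through by 3 for the monic polynomial.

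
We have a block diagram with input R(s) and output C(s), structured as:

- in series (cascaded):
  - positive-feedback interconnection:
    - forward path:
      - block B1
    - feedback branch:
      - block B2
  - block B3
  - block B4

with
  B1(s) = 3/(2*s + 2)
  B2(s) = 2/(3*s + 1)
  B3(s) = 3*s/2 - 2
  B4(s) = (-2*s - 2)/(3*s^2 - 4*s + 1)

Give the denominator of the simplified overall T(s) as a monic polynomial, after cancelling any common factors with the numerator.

Step 1 - reduce the feedback loop with forward B1 and return B2 = (9*s + 3)/(6*s^2 + 8*s - 4)
Step 2 - cascade [B1/(1-B1*B2)], B3, B4 = (-27*s^3 + 39*s + 12)/(18*s^4 - 38*s^2 + 24*s - 4)
The result of step 2 is T(s) in lowest terms. Its denominator has leading coefficient 18; dividing the denominator through by 18 makes it monic.

Therefore the answer is s^4 - 19*s^2/9 + 4*s/3 - 2/9.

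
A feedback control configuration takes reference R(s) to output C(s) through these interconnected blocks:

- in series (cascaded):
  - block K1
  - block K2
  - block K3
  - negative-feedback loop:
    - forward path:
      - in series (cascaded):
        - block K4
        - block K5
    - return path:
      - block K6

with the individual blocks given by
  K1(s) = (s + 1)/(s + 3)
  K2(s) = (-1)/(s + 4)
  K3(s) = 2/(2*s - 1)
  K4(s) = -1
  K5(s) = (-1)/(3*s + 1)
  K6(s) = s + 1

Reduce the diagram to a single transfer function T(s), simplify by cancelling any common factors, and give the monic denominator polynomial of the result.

(1) reduce the series chain K4, K5: 1/(3*s + 1)
(2) reduce the feedback loop with forward (K4*K5) and return K6: 1/(4*s + 2)
(3) series reduction of K1, K2, K3, [(K4*K5)/(1+(K4*K5)*K6)]: (-s - 1)/(4*s^4 + 28*s^3 + 47*s^2 - 7*s - 12)
Step 3 gives the fully reduced T(s), with no common factor left to cancel. The denominator's leading coefficient is 4, so divide each of its coefficients by 4 to get the monic form.

Therefore the answer is s^4 + 7*s^3 + 47*s^2/4 - 7*s/4 - 3.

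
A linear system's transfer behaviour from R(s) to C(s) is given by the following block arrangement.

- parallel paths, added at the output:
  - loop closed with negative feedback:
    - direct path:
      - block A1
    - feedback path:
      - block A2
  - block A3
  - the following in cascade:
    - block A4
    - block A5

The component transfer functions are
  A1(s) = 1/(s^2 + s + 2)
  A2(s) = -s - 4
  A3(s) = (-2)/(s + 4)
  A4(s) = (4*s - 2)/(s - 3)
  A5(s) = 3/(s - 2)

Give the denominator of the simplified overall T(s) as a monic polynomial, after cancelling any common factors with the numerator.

The answer is s^5 - s^4 - 16*s^3 + 26*s^2 + 28*s - 48.

Reasoning:
Step 1. reduce the feedback loop with forward A1 and return A2 gives 1/(s^2 - 2)
Step 2. cascade A4, A5 gives (12*s - 6)/(s^2 - 5*s + 6)
Step 3. parallel reduction of [A1/(1+A1*A2)], A3, (A4*A5) gives (10*s^4 + 53*s^3 - 57*s^2 - 118*s + 96)/(s^5 - s^4 - 16*s^3 + 26*s^2 + 28*s - 48)
The result of step 3 is T(s) in lowest terms. Its denominator already has leading coefficient 1, so it is monic as it stands.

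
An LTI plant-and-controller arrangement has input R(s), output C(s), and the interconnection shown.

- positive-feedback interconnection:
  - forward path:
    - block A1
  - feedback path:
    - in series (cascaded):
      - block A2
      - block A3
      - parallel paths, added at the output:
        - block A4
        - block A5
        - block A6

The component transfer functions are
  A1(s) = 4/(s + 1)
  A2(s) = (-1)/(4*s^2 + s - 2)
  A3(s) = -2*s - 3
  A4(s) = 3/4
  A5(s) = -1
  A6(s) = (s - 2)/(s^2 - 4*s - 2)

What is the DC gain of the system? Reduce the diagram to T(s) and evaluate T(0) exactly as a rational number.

The answer is 8/11.

Reasoning:
Step 1. sum the parallel branches A4, A5, A6 = (-s^2 + 8*s - 6)/(4*s^2 - 16*s - 8)
Step 2. combine A2, A3, (A4+A5+A6) in series = (-2*s^3 + 13*s^2 + 12*s - 18)/(16*s^4 - 60*s^3 - 56*s^2 + 24*s + 16)
Step 3. collapse the loop (A1 forward, (A2*A3*(A4+A5+A6)) return) = (16*s^4 - 60*s^3 - 56*s^2 + 24*s + 16)/(4*s^5 - 11*s^4 - 27*s^3 - 21*s^2 - 2*s + 22)
That last expression is T(s); at s = 0 only the constant terms survive, so T(0) = 16/22 = 8/11.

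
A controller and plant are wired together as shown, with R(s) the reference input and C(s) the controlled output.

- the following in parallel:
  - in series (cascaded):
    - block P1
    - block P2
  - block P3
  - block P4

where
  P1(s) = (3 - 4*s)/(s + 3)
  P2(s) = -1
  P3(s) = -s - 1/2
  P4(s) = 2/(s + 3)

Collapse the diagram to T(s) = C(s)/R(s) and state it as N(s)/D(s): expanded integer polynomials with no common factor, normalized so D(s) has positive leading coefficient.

First reduce the diagram to T(s).

Step 1: series reduction of P1, P2 = (4*s - 3)/(s + 3)
Step 2: sum the parallel branches (P1*P2), P3, P4 - this is the overall T(s), already in the required normalized form

Answer: (-2*s^2 + s - 5)/(2*s + 6)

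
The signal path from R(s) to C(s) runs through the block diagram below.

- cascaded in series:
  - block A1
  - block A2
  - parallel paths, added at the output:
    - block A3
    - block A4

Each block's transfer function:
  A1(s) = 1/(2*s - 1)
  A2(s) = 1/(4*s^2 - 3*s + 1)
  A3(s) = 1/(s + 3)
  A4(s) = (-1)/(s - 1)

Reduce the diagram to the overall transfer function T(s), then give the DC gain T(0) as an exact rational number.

[1] combine A3, A4 in parallel, giving (-4)/(s^2 + 2*s - 3)
[2] series reduction of A1, A2, (A3+A4), giving (-4)/(8*s^5 + 6*s^4 - 39*s^3 + 39*s^2 - 17*s + 3)
The step-2 result is T(s). Setting s = 0: T(0) = -4/3.

Answer: -4/3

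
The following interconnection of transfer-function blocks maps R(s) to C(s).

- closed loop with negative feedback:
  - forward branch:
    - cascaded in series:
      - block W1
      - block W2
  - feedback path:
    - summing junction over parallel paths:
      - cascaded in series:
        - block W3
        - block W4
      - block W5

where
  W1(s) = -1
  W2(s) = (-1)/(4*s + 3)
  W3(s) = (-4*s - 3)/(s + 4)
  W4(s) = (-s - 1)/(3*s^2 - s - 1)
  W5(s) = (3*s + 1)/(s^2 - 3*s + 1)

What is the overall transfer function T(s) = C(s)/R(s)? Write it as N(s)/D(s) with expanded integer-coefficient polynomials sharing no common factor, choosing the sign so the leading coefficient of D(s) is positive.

Answer: (3*s^5 + 2*s^4 - 35*s^3 + 22*s^2 + 7*s - 4)/(12*s^6 + 17*s^5 - 121*s^4 + 14*s^3 + 76*s^2 - 14*s - 13)

Working:
Step 1. multiply W1, W2 (series), giving 1/(4*s + 3)
Step 2. combine W3, W4 in series, giving (4*s^2 + 7*s + 3)/(3*s^3 + 11*s^2 - 5*s - 4)
Step 3. parallel reduction of (W3*W4), W5, giving (13*s^4 + 31*s^3 - 18*s^2 - 19*s - 1)/(3*s^5 + 2*s^4 - 35*s^3 + 22*s^2 + 7*s - 4)
Step 4. close the feedback loop around (W1*W2), ((W3*W4)+W5), giving the overall T(s)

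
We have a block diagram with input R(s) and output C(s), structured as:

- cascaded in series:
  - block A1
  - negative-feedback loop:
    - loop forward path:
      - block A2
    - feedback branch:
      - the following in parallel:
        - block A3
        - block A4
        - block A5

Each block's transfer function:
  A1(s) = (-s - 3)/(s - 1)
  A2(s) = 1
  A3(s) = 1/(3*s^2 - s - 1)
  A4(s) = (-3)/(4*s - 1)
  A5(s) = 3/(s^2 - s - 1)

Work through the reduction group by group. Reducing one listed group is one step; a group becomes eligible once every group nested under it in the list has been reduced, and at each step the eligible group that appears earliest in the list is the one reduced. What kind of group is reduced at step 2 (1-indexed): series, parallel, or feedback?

Step 1. add A3, A4, A5 (parallel)
Step 2. collapse the loop (A2 forward, (A3+A4+A5) return)
Step 3. reduce the series chain A1, [A2/(1+A2*(A3+A4+A5))]
Step 2: feedback.

Answer: feedback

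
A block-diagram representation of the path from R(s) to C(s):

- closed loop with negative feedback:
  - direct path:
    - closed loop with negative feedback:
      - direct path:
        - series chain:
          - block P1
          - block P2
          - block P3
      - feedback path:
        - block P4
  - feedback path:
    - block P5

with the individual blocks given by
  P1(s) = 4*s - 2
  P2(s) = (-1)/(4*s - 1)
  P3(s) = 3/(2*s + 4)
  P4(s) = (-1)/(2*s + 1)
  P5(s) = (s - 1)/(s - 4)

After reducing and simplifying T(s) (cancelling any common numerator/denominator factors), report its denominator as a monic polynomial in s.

Answer: s^4 - 13*s^3/4 - 51*s^2/8 - 19*s/4 + 17/8

Working:
1. multiply P1, P2, P3 (series) = (3 - 6*s)/(4*s^2 + 7*s - 2)
2. collapse the loop ((P1*P2*P3) forward, P4 return) = (3 - 12*s^2)/(8*s^3 + 18*s^2 + 9*s - 5)
3. feedback reduction of [(P1*P2*P3)/(1+(P1*P2*P3)*P4)], P5 = (-12*s^3 + 48*s^2 + 3*s - 12)/(8*s^4 - 26*s^3 - 51*s^2 - 38*s + 17)
That last expression is T(s), already simplified. Scaling its denominator by 1/8 (the reciprocal of the leading coefficient) yields the monic denominator.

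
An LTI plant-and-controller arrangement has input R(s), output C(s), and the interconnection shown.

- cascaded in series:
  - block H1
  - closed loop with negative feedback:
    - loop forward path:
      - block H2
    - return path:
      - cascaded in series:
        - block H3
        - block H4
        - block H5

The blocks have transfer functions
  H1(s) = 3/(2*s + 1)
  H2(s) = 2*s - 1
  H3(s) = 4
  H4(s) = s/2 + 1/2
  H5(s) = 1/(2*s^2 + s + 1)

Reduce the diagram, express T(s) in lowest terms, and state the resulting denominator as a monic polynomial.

Reducing step by step:

[1] series reduction of H3, H4, H5: (2*s + 2)/(2*s^2 + s + 1)
[2] collapse the loop (H2 forward, (H3*H4*H5) return): (4*s^3 + s - 1)/(6*s^2 + 3*s - 1)
[3] reduce the series chain H1, [H2/(1+H2*(H3*H4*H5))]: (12*s^3 + 3*s - 3)/(12*s^3 + 12*s^2 + s - 1)
No further cancellation is possible in the step-3 result, so that is T(s). Its denominator becomes monic after dividing by the leading coefficient 12.

Answer: s^3 + s^2 + s/12 - 1/12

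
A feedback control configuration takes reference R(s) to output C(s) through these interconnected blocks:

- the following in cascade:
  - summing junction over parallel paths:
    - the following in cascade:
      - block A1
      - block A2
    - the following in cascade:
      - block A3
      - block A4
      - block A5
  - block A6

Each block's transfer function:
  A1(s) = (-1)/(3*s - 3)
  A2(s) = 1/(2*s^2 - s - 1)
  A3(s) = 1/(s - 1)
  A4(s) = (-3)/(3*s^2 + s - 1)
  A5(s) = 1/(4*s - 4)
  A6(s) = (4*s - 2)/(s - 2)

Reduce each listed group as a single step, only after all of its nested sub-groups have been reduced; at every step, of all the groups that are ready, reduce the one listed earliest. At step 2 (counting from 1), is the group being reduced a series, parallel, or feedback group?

1. cascade A1, A2
2. cascade A3, A4, A5
3. add (A1*A2), (A3*A4*A5) (parallel)
4. reduce the series chain ((A1*A2)+(A3*A4*A5)), A6
The group at step 2 is a series group.

Final answer: series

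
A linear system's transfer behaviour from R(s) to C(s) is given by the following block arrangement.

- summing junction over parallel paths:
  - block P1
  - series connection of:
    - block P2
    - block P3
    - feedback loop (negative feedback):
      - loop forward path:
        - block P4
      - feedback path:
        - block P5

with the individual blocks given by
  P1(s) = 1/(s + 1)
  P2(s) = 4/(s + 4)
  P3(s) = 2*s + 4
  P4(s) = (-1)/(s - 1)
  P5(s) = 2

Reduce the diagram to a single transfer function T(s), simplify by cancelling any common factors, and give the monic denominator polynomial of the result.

Reducing step by step:

(1) feedback reduction of P4, P5: (-1)/(s - 3)
(2) combine P2, P3, [P4/(1+P4*P5)] in series: (-8*s - 16)/(s^2 + s - 12)
(3) sum the parallel branches P1, (P2*P3*[P4/(1+P4*P5)]): (-7*s^2 - 23*s - 28)/(s^3 + 2*s^2 - 11*s - 12)
Step 3 gives the fully reduced T(s), with no common factor left to cancel. The denominator is already monic (leading coefficient 1).

Answer: s^3 + 2*s^2 - 11*s - 12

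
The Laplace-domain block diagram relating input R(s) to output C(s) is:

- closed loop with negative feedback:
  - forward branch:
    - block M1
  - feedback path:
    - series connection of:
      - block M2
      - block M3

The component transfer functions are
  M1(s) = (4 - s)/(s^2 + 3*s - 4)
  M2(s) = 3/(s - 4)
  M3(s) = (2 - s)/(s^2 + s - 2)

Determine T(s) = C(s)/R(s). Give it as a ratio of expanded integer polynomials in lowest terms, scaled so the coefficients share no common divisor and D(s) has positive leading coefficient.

Answer: (-s^3 + 3*s^2 + 6*s - 8)/(s^4 + 4*s^3 - 3*s^2 - 7*s + 2)

Working:
Step 1 - series reduction of M2, M3: (6 - 3*s)/(s^3 - 3*s^2 - 6*s + 8)
Step 2 - apply the feedback formula to M1, (M2*M3), which is the overall transfer function T(s) = C(s)/R(s) in lowest terms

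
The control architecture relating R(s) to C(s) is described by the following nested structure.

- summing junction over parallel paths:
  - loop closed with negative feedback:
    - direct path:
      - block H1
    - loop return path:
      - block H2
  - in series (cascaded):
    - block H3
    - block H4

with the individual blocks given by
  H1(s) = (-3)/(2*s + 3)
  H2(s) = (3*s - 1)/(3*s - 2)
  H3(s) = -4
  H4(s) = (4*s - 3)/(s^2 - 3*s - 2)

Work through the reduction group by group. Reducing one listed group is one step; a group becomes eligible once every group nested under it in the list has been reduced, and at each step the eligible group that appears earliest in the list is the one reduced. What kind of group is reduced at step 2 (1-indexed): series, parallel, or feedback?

The answer is series.

Reasoning:
1. apply the feedback formula to H1, H2
2. cascade H3, H4
3. reduce the parallel group [H1/(1+H1*H2)], (H3*H4)
So the answer for step 2 is series.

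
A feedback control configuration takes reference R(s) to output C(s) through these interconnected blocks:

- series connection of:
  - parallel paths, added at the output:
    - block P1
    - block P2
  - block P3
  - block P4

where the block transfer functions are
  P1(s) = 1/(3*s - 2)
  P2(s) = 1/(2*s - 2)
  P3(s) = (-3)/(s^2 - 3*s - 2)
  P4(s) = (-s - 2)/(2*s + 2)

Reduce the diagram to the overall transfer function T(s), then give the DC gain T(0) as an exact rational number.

[1] reduce the parallel group P1, P2 = (5*s - 4)/(6*s^2 - 10*s + 4)
[2] series reduction of (P1+P2), P3, P4 = (15*s^2 + 18*s - 24)/(12*s^5 - 44*s^4 - 12*s^3 + 60*s^2 - 16)
Step 2 gives the overall T(s). Then T(0) = -24/(-16) = 3/2.

Answer: 3/2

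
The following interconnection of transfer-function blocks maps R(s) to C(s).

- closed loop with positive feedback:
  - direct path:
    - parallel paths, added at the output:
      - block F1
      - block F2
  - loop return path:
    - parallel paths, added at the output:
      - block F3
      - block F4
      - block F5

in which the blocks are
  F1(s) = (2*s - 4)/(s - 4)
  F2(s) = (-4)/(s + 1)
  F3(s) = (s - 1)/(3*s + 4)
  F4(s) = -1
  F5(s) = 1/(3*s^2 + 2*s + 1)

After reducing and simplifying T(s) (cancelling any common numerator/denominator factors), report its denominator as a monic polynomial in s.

First reduce the diagram to T(s).

[1] combine F1, F2 in parallel: (2*s^2 - 6*s + 12)/(s^2 - 3*s - 4)
[2] combine F3, F4, F5 in parallel: (-6*s^3 - 19*s^2 - 9*s - 1)/(9*s^3 + 18*s^2 + 11*s + 4)
[3] feedback reduction of (F1+F2), (F3+F4+F5): (18*s^5 - 18*s^4 + 22*s^3 + 158*s^2 + 108*s + 48)/(21*s^5 - 7*s^4 - 103*s^3 + 75*s^2 + 46*s - 4)
T(s) is the step-3 result (common factors already cancelled). Leading coefficient of the denominator: 21. Divide through by 21 for the monic polynomial.

Answer: s^5 - s^4/3 - 103*s^3/21 + 25*s^2/7 + 46*s/21 - 4/21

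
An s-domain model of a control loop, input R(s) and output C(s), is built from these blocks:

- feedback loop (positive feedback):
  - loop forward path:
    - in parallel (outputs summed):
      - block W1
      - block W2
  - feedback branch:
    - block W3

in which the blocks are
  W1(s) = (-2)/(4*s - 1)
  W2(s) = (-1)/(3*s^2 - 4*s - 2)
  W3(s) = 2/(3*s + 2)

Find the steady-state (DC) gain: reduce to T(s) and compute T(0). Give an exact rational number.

Step 1: combine W1, W2 in parallel = (-6*s^2 + 4*s + 5)/(12*s^3 - 19*s^2 - 4*s + 2)
Step 2: apply the feedback formula to (W1+W2), W3 = (-18*s^3 + 23*s + 10)/(36*s^4 - 33*s^3 - 38*s^2 - 10*s - 6)
DC gain: substitute s = 0 into T(s) from step 2: T(0) = 10/(-6) = -5/3.

Therefore the answer is -5/3.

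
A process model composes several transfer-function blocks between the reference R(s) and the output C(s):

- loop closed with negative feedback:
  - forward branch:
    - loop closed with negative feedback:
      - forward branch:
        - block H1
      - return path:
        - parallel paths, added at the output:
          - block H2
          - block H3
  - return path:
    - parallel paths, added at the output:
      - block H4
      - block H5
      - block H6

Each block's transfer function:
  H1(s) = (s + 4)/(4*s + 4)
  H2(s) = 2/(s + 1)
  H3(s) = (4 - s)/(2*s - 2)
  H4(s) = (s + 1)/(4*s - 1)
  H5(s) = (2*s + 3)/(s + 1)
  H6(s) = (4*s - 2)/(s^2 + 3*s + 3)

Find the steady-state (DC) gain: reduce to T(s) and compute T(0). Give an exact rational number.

The answer is 3/7.

Reasoning:
(1) combine H2, H3 in parallel: (-s^2 + 7*s)/(2*s^2 - 2)
(2) close the feedback loop around H1, (H2+H3): (2*s^3 + 8*s^2 - 2*s - 8)/(7*s^3 + 11*s^2 + 20*s - 8)
(3) reduce the parallel group H4, H5, H6: (9*s^4 + 55*s^3 + 65*s^2 + 20*s - 4)/(4*s^4 + 15*s^3 + 20*s^2 + 6*s - 3)
(4) apply the feedback formula to [H1/(1+H1*(H2+H3))], (H4+H5+H6): (8*s^6 + 54*s^5 + 98*s^4 + 12*s^3 - 130*s^2 - 66*s + 24)/(46*s^6 + 285*s^5 + 652*s^4 + 256*s^3 - 349*s^2 - 316*s + 56)
Evaluating the step-4 result (the overall T(s)) at s = 0 gives T(0) = 24/56 = 3/7.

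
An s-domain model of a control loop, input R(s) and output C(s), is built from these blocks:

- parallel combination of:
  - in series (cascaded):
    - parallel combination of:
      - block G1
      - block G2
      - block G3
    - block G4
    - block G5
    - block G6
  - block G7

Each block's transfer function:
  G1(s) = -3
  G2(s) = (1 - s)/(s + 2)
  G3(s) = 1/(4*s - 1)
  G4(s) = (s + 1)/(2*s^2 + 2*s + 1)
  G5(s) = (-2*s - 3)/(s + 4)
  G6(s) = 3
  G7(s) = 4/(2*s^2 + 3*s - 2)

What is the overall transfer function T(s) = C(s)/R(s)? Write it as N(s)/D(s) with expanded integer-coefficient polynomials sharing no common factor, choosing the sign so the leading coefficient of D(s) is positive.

The answer is (192*s^5 + 596*s^4 + 476*s^3 - 163*s^2 - 128*s + 47)/(16*s^6 + 100*s^5 + 150*s^4 + 16*s^3 - 39*s^2 - 26*s + 8).

Reasoning:
Step 1: combine G1, G2, G3 in parallel; result (-16*s^2 - 15*s + 7)/(4*s^2 + 7*s - 2)
Step 2: series reduction of (G1+G2+G3), G4, G5, G6; result (96*s^4 + 330*s^3 + 327*s^2 + 30*s - 63)/(8*s^5 + 54*s^4 + 102*s^3 + 59*s^2 + 10*s - 8)
Step 3: reduce the parallel group ((G1+G2+G3)*G4*G5*G6), G7, giving the overall T(s)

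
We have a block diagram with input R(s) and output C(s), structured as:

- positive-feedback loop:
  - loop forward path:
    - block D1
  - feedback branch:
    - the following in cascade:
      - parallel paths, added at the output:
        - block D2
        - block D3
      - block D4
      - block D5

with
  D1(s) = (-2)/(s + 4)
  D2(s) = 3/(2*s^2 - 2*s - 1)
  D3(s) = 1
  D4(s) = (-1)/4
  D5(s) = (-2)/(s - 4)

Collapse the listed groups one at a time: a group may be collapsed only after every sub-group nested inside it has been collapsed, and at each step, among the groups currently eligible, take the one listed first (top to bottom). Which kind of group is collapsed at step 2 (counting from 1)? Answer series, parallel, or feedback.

(1) sum the parallel branches D2, D3
(2) reduce the series chain (D2+D3), D4, D5
(3) collapse the loop (D1 forward, ((D2+D3)*D4*D5) return)
So the answer for step 2 is series.

Hence the answer: series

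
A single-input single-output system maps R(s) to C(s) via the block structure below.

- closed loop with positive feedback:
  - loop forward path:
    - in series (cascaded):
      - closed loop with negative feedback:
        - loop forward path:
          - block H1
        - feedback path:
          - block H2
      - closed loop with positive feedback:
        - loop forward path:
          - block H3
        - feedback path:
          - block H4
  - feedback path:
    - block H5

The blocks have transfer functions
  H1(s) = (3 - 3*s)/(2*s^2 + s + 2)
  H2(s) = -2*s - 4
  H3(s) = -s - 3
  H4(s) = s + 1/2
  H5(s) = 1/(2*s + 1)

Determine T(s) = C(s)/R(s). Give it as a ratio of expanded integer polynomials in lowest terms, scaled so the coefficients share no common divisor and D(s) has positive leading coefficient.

Step 1 - feedback reduction of H1, H2 gives (3 - 3*s)/(8*s^2 + 7*s - 10)
Step 2 - apply the feedback formula to H3, H4 gives (-2*s - 6)/(2*s^2 + 7*s + 5)
Step 3 - cascade [H1/(1+H1*H2)], [H3/(1-H3*H4)] gives (6*s^2 + 12*s - 18)/(16*s^4 + 70*s^3 + 69*s^2 - 35*s - 50)
Step 4 - collapse the loop (([H1/(1+H1*H2)]*[H3/(1-H3*H4)]) forward, H5 return) - this is the overall T(s), already in the required normalized form

Therefore the answer is (12*s^3 + 30*s^2 - 24*s - 18)/(32*s^5 + 156*s^4 + 208*s^3 - 7*s^2 - 147*s - 32).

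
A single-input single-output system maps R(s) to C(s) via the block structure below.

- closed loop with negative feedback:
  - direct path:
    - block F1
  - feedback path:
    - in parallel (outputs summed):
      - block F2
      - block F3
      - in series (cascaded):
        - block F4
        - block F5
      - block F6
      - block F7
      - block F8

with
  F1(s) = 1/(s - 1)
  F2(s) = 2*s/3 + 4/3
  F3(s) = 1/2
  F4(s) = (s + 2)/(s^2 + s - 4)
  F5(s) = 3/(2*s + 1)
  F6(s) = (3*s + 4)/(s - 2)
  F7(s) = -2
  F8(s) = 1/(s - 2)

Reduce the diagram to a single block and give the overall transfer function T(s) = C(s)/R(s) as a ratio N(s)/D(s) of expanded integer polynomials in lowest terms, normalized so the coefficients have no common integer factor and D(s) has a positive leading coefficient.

Step 1: combine F4, F5 in series; result (3*s + 6)/(2*s^3 + 3*s^2 - 7*s - 4)
Step 2: reduce the parallel group F2, F3, (F4*F5), F6, F7, F8; result (8*s^5 + 30*s^4 + 63*s^3 + 35*s^2 - 260*s - 200)/(12*s^4 - 6*s^3 - 78*s^2 + 60*s + 48)
Step 3: collapse the loop (F1 forward, (F2+F3+(F4*F5)+F6+F7+F8) return): this yields T(s), and no further normalization is needed

Answer: (12*s^4 - 6*s^3 - 78*s^2 + 60*s + 48)/(20*s^5 + 12*s^4 - 9*s^3 + 173*s^2 - 272*s - 248)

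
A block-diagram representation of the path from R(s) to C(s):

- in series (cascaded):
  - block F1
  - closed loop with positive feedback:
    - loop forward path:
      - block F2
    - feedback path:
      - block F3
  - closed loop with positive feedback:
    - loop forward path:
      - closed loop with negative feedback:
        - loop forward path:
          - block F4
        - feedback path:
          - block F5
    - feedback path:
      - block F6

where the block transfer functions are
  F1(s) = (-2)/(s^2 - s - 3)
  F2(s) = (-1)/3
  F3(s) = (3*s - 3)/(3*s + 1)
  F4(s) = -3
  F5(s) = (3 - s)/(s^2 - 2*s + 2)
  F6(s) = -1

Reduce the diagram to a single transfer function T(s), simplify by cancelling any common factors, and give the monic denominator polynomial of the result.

Step 1 - feedback reduction of F2, F3 -> (-3*s - 1)/(12*s)
Step 2 - close the feedback loop around F4, F5 -> (-3*s^2 + 6*s - 6)/(s^2 + s - 7)
Step 3 - reduce the feedback loop with forward [F4/(1+F4*F5)] and return F6 -> (3*s^2 - 6*s + 6)/(2*s^2 - 7*s + 13)
Step 4 - combine F1, [F2/(1-F2*F3)], [[F4/(1+F4*F5)]/(1-[F4/(1+F4*F5)]*F6)] in series -> (3*s^3 - 5*s^2 + 4*s + 2)/(4*s^5 - 18*s^4 + 28*s^3 + 16*s^2 - 78*s)
No further cancellation is possible in the step-4 result, so that is T(s). Its denominator becomes monic after dividing by the leading coefficient 4.

Hence the answer: s^5 - 9*s^4/2 + 7*s^3 + 4*s^2 - 39*s/2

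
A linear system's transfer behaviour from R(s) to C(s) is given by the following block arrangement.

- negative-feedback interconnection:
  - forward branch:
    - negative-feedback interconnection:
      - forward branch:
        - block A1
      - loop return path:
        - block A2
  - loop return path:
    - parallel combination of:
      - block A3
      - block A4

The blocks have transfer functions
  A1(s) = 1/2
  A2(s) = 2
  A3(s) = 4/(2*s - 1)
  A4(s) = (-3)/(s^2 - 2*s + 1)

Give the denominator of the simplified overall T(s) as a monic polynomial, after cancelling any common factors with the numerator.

1. close the feedback loop around A1, A2, giving 1/4
2. add A3, A4 (parallel), giving (4*s^2 - 14*s + 7)/(2*s^3 - 5*s^2 + 4*s - 1)
3. close the feedback loop around [A1/(1+A1*A2)], (A3+A4), giving (2*s^3 - 5*s^2 + 4*s - 1)/(8*s^3 - 16*s^2 + 2*s + 3)
The result of step 3 is T(s) in lowest terms. Its denominator has leading coefficient 8; dividing the denominator through by 8 makes it monic.

Hence the answer: s^3 - 2*s^2 + s/4 + 3/8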